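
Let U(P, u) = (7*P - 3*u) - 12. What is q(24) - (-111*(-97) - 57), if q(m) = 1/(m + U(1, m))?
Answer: -567631/53 ≈ -10710.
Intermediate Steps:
U(P, u) = -12 - 3*u + 7*P (U(P, u) = (-3*u + 7*P) - 12 = -12 - 3*u + 7*P)
q(m) = 1/(-5 - 2*m) (q(m) = 1/(m + (-12 - 3*m + 7*1)) = 1/(m + (-12 - 3*m + 7)) = 1/(m + (-5 - 3*m)) = 1/(-5 - 2*m))
q(24) - (-111*(-97) - 57) = -1/(5 + 2*24) - (-111*(-97) - 57) = -1/(5 + 48) - (10767 - 57) = -1/53 - 1*10710 = -1*1/53 - 10710 = -1/53 - 10710 = -567631/53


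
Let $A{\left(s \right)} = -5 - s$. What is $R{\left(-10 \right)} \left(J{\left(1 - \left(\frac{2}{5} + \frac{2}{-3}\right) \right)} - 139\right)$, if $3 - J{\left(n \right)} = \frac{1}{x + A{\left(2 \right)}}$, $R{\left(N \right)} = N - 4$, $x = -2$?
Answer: $\frac{17122}{9} \approx 1902.4$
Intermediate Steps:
$R{\left(N \right)} = -4 + N$
$J{\left(n \right)} = \frac{28}{9}$ ($J{\left(n \right)} = 3 - \frac{1}{-2 - 7} = 3 - \frac{1}{-9} = 3 - - \frac{1}{9} = 3 + \frac{1}{9} = \frac{28}{9}$)
$R{\left(-10 \right)} \left(J{\left(1 - \left(\frac{2}{5} + \frac{2}{-3}\right) \right)} - 139\right) = \left(-4 - 10\right) \left(\frac{28}{9} - 139\right) = \left(-14\right) \left(- \frac{1223}{9}\right) = \frac{17122}{9}$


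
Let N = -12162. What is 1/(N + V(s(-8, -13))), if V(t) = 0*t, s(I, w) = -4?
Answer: -1/12162 ≈ -8.2223e-5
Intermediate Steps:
V(t) = 0
1/(N + V(s(-8, -13))) = 1/(-12162 + 0) = 1/(-12162) = -1/12162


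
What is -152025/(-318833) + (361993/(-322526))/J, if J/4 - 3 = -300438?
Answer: 58923849301675169/123577246151554920 ≈ 0.47682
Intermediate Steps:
J = -1201740 (J = 12 + 4*(-300438) = 12 - 1201752 = -1201740)
-152025/(-318833) + (361993/(-322526))/J = -152025/(-318833) + (361993/(-322526))/(-1201740) = -152025*(-1/318833) + (361993*(-1/322526))*(-1/1201740) = 152025/318833 - 361993/322526*(-1/1201740) = 152025/318833 + 361993/387592395240 = 58923849301675169/123577246151554920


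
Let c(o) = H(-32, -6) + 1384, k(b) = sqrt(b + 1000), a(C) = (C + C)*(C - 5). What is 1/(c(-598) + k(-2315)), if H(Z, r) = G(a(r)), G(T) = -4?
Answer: 276/381143 - I*sqrt(1315)/1905715 ≈ 0.00072414 - 1.9029e-5*I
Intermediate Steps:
a(C) = 2*C*(-5 + C) (a(C) = (2*C)*(-5 + C) = 2*C*(-5 + C))
H(Z, r) = -4
k(b) = sqrt(1000 + b)
c(o) = 1380 (c(o) = -4 + 1384 = 1380)
1/(c(-598) + k(-2315)) = 1/(1380 + sqrt(1000 - 2315)) = 1/(1380 + sqrt(-1315)) = 1/(1380 + I*sqrt(1315))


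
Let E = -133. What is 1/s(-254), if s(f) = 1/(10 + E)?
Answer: -123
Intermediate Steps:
s(f) = -1/123 (s(f) = 1/(10 - 133) = 1/(-123) = -1/123)
1/s(-254) = 1/(-1/123) = -123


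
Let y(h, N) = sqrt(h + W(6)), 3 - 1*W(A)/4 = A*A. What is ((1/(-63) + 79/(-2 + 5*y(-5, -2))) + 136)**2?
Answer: 2*(-125612453588*I + 520745095*sqrt(137))/(3969*(-3421*I + 20*sqrt(137))) ≈ 18477.0 - 366.57*I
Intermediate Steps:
W(A) = 12 - 4*A**2 (W(A) = 12 - 4*A*A = 12 - 4*A**2)
y(h, N) = sqrt(-132 + h) (y(h, N) = sqrt(h + (12 - 4*6**2)) = sqrt(h + (12 - 4*36)) = sqrt(h + (12 - 144)) = sqrt(h - 132) = sqrt(-132 + h))
((1/(-63) + 79/(-2 + 5*y(-5, -2))) + 136)**2 = ((1/(-63) + 79/(-2 + 5*sqrt(-132 - 5))) + 136)**2 = ((1*(-1/63) + 79/(-2 + 5*sqrt(-137))) + 136)**2 = ((-1/63 + 79/(-2 + 5*(I*sqrt(137)))) + 136)**2 = ((-1/63 + 79/(-2 + 5*I*sqrt(137))) + 136)**2 = (8567/63 + 79/(-2 + 5*I*sqrt(137)))**2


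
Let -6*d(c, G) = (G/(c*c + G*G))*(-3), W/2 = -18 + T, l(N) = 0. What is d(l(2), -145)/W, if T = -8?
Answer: 1/15080 ≈ 6.6313e-5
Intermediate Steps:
W = -52 (W = 2*(-18 - 8) = 2*(-26) = -52)
d(c, G) = G/(2*(G**2 + c**2)) (d(c, G) = -G/(c*c + G*G)*(-3)/6 = -G/(c**2 + G**2)*(-3)/6 = -G/(G**2 + c**2)*(-3)/6 = -(-1)*G/(2*(G**2 + c**2)) = G/(2*(G**2 + c**2)))
d(l(2), -145)/W = ((1/2)*(-145)/((-145)**2 + 0**2))/(-52) = ((1/2)*(-145)/(21025 + 0))*(-1/52) = ((1/2)*(-145)/21025)*(-1/52) = ((1/2)*(-145)*(1/21025))*(-1/52) = -1/290*(-1/52) = 1/15080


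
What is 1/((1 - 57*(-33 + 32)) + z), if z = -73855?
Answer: -1/73797 ≈ -1.3551e-5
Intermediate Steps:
1/((1 - 57*(-33 + 32)) + z) = 1/((1 - 57*(-33 + 32)) - 73855) = 1/((1 - 57*(-1)) - 73855) = 1/((1 + 57) - 73855) = 1/(58 - 73855) = 1/(-73797) = -1/73797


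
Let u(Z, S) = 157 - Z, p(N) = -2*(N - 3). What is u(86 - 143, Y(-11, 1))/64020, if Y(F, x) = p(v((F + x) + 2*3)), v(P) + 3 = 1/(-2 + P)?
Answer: 107/32010 ≈ 0.0033427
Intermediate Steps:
v(P) = -3 + 1/(-2 + P)
p(N) = 6 - 2*N (p(N) = -2*(-3 + N) = 6 - 2*N)
Y(F, x) = 6 - 2*(-11 - 3*F - 3*x)/(4 + F + x) (Y(F, x) = 6 - 2*(7 - 3*((F + x) + 2*3))/(-2 + ((F + x) + 2*3)) = 6 - 2*(7 - 3*((F + x) + 6))/(-2 + ((F + x) + 6)) = 6 - 2*(7 - 3*(6 + F + x))/(-2 + (6 + F + x)) = 6 - 2*(7 + (-18 - 3*F - 3*x))/(4 + F + x) = 6 - 2*(-11 - 3*F - 3*x)/(4 + F + x))
u(86 - 143, Y(-11, 1))/64020 = (157 - (86 - 143))/64020 = (157 - 1*(-57))*(1/64020) = (157 + 57)*(1/64020) = 214*(1/64020) = 107/32010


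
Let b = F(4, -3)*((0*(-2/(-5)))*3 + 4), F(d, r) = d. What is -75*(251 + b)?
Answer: -20025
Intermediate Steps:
b = 16 (b = 4*((0*(-2/(-5)))*3 + 4) = 4*((0*(-2*(-⅕)))*3 + 4) = 4*((0*(⅖))*3 + 4) = 4*(0*3 + 4) = 4*(0 + 4) = 4*4 = 16)
-75*(251 + b) = -75*(251 + 16) = -75*267 = -20025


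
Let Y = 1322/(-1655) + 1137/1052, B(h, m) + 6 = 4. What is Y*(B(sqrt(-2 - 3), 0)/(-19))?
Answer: 490991/16540070 ≈ 0.029685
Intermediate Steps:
B(h, m) = -2 (B(h, m) = -6 + 4 = -2)
Y = 490991/1741060 (Y = 1322*(-1/1655) + 1137*(1/1052) = -1322/1655 + 1137/1052 = 490991/1741060 ≈ 0.28201)
Y*(B(sqrt(-2 - 3), 0)/(-19)) = 490991*(-2/(-19))/1741060 = 490991*(-2*(-1/19))/1741060 = (490991/1741060)*(2/19) = 490991/16540070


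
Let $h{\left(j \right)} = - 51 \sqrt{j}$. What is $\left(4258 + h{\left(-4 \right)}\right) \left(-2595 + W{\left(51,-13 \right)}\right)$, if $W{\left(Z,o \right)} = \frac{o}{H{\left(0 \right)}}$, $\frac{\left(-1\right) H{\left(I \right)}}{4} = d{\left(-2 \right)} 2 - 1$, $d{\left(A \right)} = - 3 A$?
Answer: $- \frac{243061543}{22} + \frac{5822517 i}{22} \approx -1.1048 \cdot 10^{7} + 2.6466 \cdot 10^{5} i$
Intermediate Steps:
$H{\left(I \right)} = -44$ ($H{\left(I \right)} = - 4 \left(\left(-3\right) \left(-2\right) 2 - 1\right) = - 4 \left(6 \cdot 2 - 1\right) = - 4 \left(12 - 1\right) = \left(-4\right) 11 = -44$)
$W{\left(Z,o \right)} = - \frac{o}{44}$ ($W{\left(Z,o \right)} = \frac{o}{-44} = o \left(- \frac{1}{44}\right) = - \frac{o}{44}$)
$\left(4258 + h{\left(-4 \right)}\right) \left(-2595 + W{\left(51,-13 \right)}\right) = \left(4258 - 51 \sqrt{-4}\right) \left(-2595 - - \frac{13}{44}\right) = \left(4258 - 51 \cdot 2 i\right) \left(-2595 + \frac{13}{44}\right) = \left(4258 - 102 i\right) \left(- \frac{114167}{44}\right) = - \frac{243061543}{22} + \frac{5822517 i}{22}$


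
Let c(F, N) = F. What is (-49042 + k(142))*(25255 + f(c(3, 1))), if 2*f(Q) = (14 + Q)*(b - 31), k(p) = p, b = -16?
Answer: -1215433950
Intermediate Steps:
f(Q) = -329 - 47*Q/2 (f(Q) = ((14 + Q)*(-16 - 31))/2 = ((14 + Q)*(-47))/2 = (-658 - 47*Q)/2 = -329 - 47*Q/2)
(-49042 + k(142))*(25255 + f(c(3, 1))) = (-49042 + 142)*(25255 + (-329 - 47/2*3)) = -48900*(25255 + (-329 - 141/2)) = -48900*(25255 - 799/2) = -48900*49711/2 = -1215433950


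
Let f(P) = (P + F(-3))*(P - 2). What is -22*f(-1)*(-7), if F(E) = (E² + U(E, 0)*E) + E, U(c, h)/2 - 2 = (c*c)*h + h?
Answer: 3234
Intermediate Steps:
U(c, h) = 4 + 2*h + 2*h*c² (U(c, h) = 4 + 2*((c*c)*h + h) = 4 + 2*(c²*h + h) = 4 + 2*(h*c² + h) = 4 + 2*(h + h*c²) = 4 + (2*h + 2*h*c²) = 4 + 2*h + 2*h*c²)
F(E) = E² + 5*E (F(E) = (E² + (4 + 2*0 + 2*0*E²)*E) + E = (E² + (4 + 0 + 0)*E) + E = (E² + 4*E) + E = E² + 5*E)
f(P) = (-6 + P)*(-2 + P) (f(P) = (P - 3*(5 - 3))*(P - 2) = (P - 3*2)*(-2 + P) = (P - 6)*(-2 + P) = (-6 + P)*(-2 + P))
-22*f(-1)*(-7) = -22*(12 + (-1)² - 8*(-1))*(-7) = -22*(12 + 1 + 8)*(-7) = -22*21*(-7) = -462*(-7) = 3234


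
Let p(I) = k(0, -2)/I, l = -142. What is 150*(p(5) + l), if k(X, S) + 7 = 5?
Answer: -21360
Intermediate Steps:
k(X, S) = -2 (k(X, S) = -7 + 5 = -2)
p(I) = -2/I
150*(p(5) + l) = 150*(-2/5 - 142) = 150*(-2*⅕ - 142) = 150*(-⅖ - 142) = 150*(-712/5) = -21360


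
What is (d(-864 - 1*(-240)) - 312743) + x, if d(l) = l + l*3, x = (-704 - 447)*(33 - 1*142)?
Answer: -189780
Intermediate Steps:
x = 125459 (x = -1151*(33 - 142) = -1151*(-109) = 125459)
d(l) = 4*l (d(l) = l + 3*l = 4*l)
(d(-864 - 1*(-240)) - 312743) + x = (4*(-864 - 1*(-240)) - 312743) + 125459 = (4*(-864 + 240) - 312743) + 125459 = (4*(-624) - 312743) + 125459 = (-2496 - 312743) + 125459 = -315239 + 125459 = -189780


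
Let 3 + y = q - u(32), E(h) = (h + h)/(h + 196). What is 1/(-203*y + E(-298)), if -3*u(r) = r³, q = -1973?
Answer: -51/92624542 ≈ -5.5061e-7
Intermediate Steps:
E(h) = 2*h/(196 + h) (E(h) = (2*h)/(196 + h) = 2*h/(196 + h))
u(r) = -r³/3
y = 26840/3 (y = -3 + (-1973 - (-1)*32³/3) = -3 + (-1973 - (-1)*32768/3) = -3 + (-1973 - 1*(-32768/3)) = -3 + (-1973 + 32768/3) = -3 + 26849/3 = 26840/3 ≈ 8946.7)
1/(-203*y + E(-298)) = 1/(-203*26840/3 + 2*(-298)/(196 - 298)) = 1/(-5448520/3 + 2*(-298)/(-102)) = 1/(-5448520/3 + 2*(-298)*(-1/102)) = 1/(-5448520/3 + 298/51) = 1/(-92624542/51) = -51/92624542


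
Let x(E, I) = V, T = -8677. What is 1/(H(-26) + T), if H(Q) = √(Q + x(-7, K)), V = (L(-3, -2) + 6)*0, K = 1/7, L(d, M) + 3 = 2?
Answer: -8677/75290355 - I*√26/75290355 ≈ -0.00011525 - 6.7725e-8*I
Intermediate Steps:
L(d, M) = -1 (L(d, M) = -3 + 2 = -1)
K = ⅐ ≈ 0.14286
V = 0 (V = (-1 + 6)*0 = 5*0 = 0)
x(E, I) = 0
H(Q) = √Q (H(Q) = √(Q + 0) = √Q)
1/(H(-26) + T) = 1/(√(-26) - 8677) = 1/(I*√26 - 8677) = 1/(-8677 + I*√26)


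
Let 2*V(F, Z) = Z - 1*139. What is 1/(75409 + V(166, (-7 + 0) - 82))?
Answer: 1/75295 ≈ 1.3281e-5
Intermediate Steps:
V(F, Z) = -139/2 + Z/2 (V(F, Z) = (Z - 1*139)/2 = (Z - 139)/2 = (-139 + Z)/2 = -139/2 + Z/2)
1/(75409 + V(166, (-7 + 0) - 82)) = 1/(75409 + (-139/2 + ((-7 + 0) - 82)/2)) = 1/(75409 + (-139/2 + (-7 - 82)/2)) = 1/(75409 + (-139/2 + (½)*(-89))) = 1/(75409 + (-139/2 - 89/2)) = 1/(75409 - 114) = 1/75295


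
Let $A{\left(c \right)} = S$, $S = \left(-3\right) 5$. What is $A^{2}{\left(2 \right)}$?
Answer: $225$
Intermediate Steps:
$S = -15$
$A{\left(c \right)} = -15$
$A^{2}{\left(2 \right)} = \left(-15\right)^{2} = 225$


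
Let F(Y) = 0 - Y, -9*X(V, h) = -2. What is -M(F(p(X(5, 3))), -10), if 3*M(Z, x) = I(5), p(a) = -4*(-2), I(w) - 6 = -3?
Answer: -1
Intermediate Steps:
I(w) = 3 (I(w) = 6 - 3 = 3)
X(V, h) = 2/9 (X(V, h) = -⅑*(-2) = 2/9)
p(a) = 8
F(Y) = -Y
M(Z, x) = 1 (M(Z, x) = (⅓)*3 = 1)
-M(F(p(X(5, 3))), -10) = -1*1 = -1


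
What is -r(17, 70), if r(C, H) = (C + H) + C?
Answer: -104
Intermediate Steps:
r(C, H) = H + 2*C
-r(17, 70) = -(70 + 2*17) = -(70 + 34) = -1*104 = -104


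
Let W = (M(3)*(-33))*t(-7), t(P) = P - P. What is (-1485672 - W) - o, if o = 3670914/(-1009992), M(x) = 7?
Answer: -250085527285/168332 ≈ -1.4857e+6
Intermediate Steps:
t(P) = 0
W = 0 (W = (7*(-33))*0 = -231*0 = 0)
o = -611819/168332 (o = 3670914*(-1/1009992) = -611819/168332 ≈ -3.6346)
(-1485672 - W) - o = (-1485672 - 1*0) - 1*(-611819/168332) = (-1485672 + 0) + 611819/168332 = -1485672 + 611819/168332 = -250085527285/168332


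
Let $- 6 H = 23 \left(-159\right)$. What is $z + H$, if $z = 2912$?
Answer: $\frac{7043}{2} \approx 3521.5$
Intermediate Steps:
$H = \frac{1219}{2}$ ($H = - \frac{23 \left(-159\right)}{6} = \left(- \frac{1}{6}\right) \left(-3657\right) = \frac{1219}{2} \approx 609.5$)
$z + H = 2912 + \frac{1219}{2} = \frac{7043}{2}$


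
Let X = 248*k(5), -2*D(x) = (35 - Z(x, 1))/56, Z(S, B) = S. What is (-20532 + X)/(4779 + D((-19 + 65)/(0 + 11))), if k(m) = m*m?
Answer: -17657024/5887389 ≈ -2.9991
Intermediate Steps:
k(m) = m²
D(x) = -5/16 + x/112 (D(x) = -(35 - x)/(2*56) = -(5/8 - x/56)/2 = -5/16 + x/112)
X = 6200 (X = 248*5² = 248*25 = 6200)
(-20532 + X)/(4779 + D((-19 + 65)/(0 + 11))) = (-20532 + 6200)/(4779 + (-5/16 + ((-19 + 65)/(0 + 11))/112)) = -14332/(4779 + (-5/16 + (46/11)/112)) = -14332/(4779 + (-5/16 + (46*(1/11))/112)) = -14332/(4779 + (-5/16 + (1/112)*(46/11))) = -14332/(4779 + (-5/16 + 23/616)) = -14332/(4779 - 339/1232) = -14332/5887389/1232 = -14332*1232/5887389 = -17657024/5887389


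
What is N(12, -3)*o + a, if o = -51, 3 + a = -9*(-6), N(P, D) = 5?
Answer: -204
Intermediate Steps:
a = 51 (a = -3 - 9*(-6) = -3 + 54 = 51)
N(12, -3)*o + a = 5*(-51) + 51 = -255 + 51 = -204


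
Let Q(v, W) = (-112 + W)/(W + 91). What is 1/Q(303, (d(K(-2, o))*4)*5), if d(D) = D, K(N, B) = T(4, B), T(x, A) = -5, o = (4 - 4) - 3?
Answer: 9/212 ≈ 0.042453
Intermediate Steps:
o = -3 (o = 0 - 3 = -3)
K(N, B) = -5
Q(v, W) = (-112 + W)/(91 + W)
1/Q(303, (d(K(-2, o))*4)*5) = 1/((-112 - 5*4*5)/(91 - 5*4*5)) = 1/((-112 - 20*5)/(91 - 20*5)) = 1/((-112 - 100)/(91 - 100)) = 1/(-212/(-9)) = 1/(-1/9*(-212)) = 1/(212/9) = 9/212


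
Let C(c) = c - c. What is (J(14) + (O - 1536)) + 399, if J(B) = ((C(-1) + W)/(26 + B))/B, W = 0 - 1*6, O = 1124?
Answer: -3643/280 ≈ -13.011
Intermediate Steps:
C(c) = 0
W = -6 (W = 0 - 6 = -6)
J(B) = -6/(B*(26 + B)) (J(B) = ((0 - 6)/(26 + B))/B = (-6/(26 + B))/B = -6/(B*(26 + B)))
(J(14) + (O - 1536)) + 399 = (-6/(14*(26 + 14)) + (1124 - 1536)) + 399 = (-6*1/14/40 - 412) + 399 = (-6*1/14*1/40 - 412) + 399 = (-3/280 - 412) + 399 = -115363/280 + 399 = -3643/280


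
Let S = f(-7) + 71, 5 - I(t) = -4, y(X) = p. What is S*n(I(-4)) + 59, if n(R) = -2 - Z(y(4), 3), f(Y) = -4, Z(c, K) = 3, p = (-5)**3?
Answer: -276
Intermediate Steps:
p = -125
y(X) = -125
I(t) = 9 (I(t) = 5 - 1*(-4) = 5 + 4 = 9)
n(R) = -5 (n(R) = -2 - 1*3 = -2 - 3 = -5)
S = 67 (S = -4 + 71 = 67)
S*n(I(-4)) + 59 = 67*(-5) + 59 = -335 + 59 = -276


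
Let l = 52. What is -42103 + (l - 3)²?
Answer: -39702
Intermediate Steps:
-42103 + (l - 3)² = -42103 + (52 - 3)² = -42103 + 49² = -42103 + 2401 = -39702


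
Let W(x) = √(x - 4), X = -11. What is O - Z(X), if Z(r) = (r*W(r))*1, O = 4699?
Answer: 4699 + 11*I*√15 ≈ 4699.0 + 42.603*I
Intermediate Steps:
W(x) = √(-4 + x)
Z(r) = r*√(-4 + r) (Z(r) = (r*√(-4 + r))*1 = r*√(-4 + r))
O - Z(X) = 4699 - (-11)*√(-4 - 11) = 4699 - (-11)*√(-15) = 4699 - (-11)*I*√15 = 4699 + 11*I*√15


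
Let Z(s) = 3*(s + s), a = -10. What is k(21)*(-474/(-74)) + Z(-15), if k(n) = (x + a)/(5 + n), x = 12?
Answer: -43053/481 ≈ -89.507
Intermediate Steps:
k(n) = 2/(5 + n) (k(n) = (12 - 10)/(5 + n) = 2/(5 + n))
Z(s) = 6*s (Z(s) = 3*(2*s) = 6*s)
k(21)*(-474/(-74)) + Z(-15) = (2/(5 + 21))*(-474/(-74)) + 6*(-15) = (2/26)*(-474*(-1/74)) - 90 = (2*(1/26))*(237/37) - 90 = (1/13)*(237/37) - 90 = 237/481 - 90 = -43053/481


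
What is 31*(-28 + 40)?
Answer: 372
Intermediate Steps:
31*(-28 + 40) = 31*12 = 372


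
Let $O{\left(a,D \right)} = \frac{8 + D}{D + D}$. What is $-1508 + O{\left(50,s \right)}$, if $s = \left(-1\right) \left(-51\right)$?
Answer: $- \frac{153757}{102} \approx -1507.4$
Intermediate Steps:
$s = 51$
$O{\left(a,D \right)} = \frac{8 + D}{2 D}$
$-1508 + O{\left(50,s \right)} = -1508 + \frac{8 + 51}{2 \cdot 51} = -1508 + \frac{1}{2} \cdot \frac{1}{51} \cdot 59 = -1508 + \frac{59}{102} = - \frac{153757}{102}$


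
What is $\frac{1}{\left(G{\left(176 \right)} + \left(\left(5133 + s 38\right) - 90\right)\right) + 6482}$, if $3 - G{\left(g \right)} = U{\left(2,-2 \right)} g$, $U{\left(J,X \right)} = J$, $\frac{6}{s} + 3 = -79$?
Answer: $\frac{41}{458102} \approx 8.95 \cdot 10^{-5}$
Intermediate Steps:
$s = - \frac{3}{41}$ ($s = \frac{6}{-3 - 79} = \frac{6}{-82} = 6 \left(- \frac{1}{82}\right) = - \frac{3}{41} \approx -0.073171$)
$G{\left(g \right)} = 3 - 2 g$
$\frac{1}{\left(G{\left(176 \right)} + \left(\left(5133 + s 38\right) - 90\right)\right) + 6482} = \frac{1}{\left(\left(3 - 352\right) + \left(\left(5133 - \frac{114}{41}\right) - 90\right)\right) + 6482} = \frac{1}{\left(-349 + \left(\frac{210339}{41} - 90\right)\right) + 6482} = \frac{1}{\left(-349 + \frac{206649}{41}\right) + 6482} = \frac{1}{\frac{192340}{41} + 6482} = \frac{1}{\frac{458102}{41}} = \frac{41}{458102}$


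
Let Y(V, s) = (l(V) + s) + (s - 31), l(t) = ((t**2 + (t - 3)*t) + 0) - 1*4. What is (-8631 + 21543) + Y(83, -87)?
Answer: 26232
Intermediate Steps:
l(t) = -4 + t**2 + t*(-3 + t) (l(t) = ((t**2 + (-3 + t)*t) + 0) - 4 = ((t**2 + t*(-3 + t)) + 0) - 4 = (t**2 + t*(-3 + t)) - 4 = -4 + t**2 + t*(-3 + t))
Y(V, s) = -35 - 3*V + 2*s + 2*V**2 (Y(V, s) = ((-4 - 3*V + 2*V**2) + s) + (s - 31) = (-4 + s - 3*V + 2*V**2) + (-31 + s) = -35 - 3*V + 2*s + 2*V**2)
(-8631 + 21543) + Y(83, -87) = (-8631 + 21543) + (-35 - 3*83 + 2*(-87) + 2*83**2) = 12912 + (-35 - 249 - 174 + 2*6889) = 12912 + (-35 - 249 - 174 + 13778) = 12912 + 13320 = 26232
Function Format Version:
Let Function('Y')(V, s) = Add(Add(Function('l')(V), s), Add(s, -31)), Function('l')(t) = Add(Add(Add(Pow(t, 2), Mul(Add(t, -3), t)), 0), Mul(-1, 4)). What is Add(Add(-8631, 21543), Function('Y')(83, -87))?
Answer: 26232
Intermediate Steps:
Function('l')(t) = Add(-4, Pow(t, 2), Mul(t, Add(-3, t))) (Function('l')(t) = Add(Add(Add(Pow(t, 2), Mul(Add(-3, t), t)), 0), -4) = Add(Add(Add(Pow(t, 2), Mul(t, Add(-3, t))), 0), -4) = Add(Add(Pow(t, 2), Mul(t, Add(-3, t))), -4) = Add(-4, Pow(t, 2), Mul(t, Add(-3, t))))
Function('Y')(V, s) = Add(-35, Mul(-3, V), Mul(2, s), Mul(2, Pow(V, 2))) (Function('Y')(V, s) = Add(Add(Add(-4, Mul(-3, V), Mul(2, Pow(V, 2))), s), Add(s, -31)) = Add(Add(-4, s, Mul(-3, V), Mul(2, Pow(V, 2))), Add(-31, s)) = Add(-35, Mul(-3, V), Mul(2, s), Mul(2, Pow(V, 2))))
Add(Add(-8631, 21543), Function('Y')(83, -87)) = Add(Add(-8631, 21543), Add(-35, Mul(-3, 83), Mul(2, -87), Mul(2, Pow(83, 2)))) = Add(12912, Add(-35, -249, -174, Mul(2, 6889))) = Add(12912, Add(-35, -249, -174, 13778)) = Add(12912, 13320) = 26232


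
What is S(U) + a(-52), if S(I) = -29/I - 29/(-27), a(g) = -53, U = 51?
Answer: -24095/459 ≈ -52.495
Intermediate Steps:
S(I) = 29/27 - 29/I (S(I) = -29/I - 29*(-1/27) = -29/I + 29/27 = 29/27 - 29/I)
S(U) + a(-52) = (29/27 - 29/51) - 53 = 232/459 - 53 = -24095/459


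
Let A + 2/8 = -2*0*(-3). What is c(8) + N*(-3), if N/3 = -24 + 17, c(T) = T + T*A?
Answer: 69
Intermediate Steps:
A = -¼ (A = -¼ - 2*0*(-3) = -¼ + 0*(-3) = -¼ + 0 = -¼ ≈ -0.25000)
c(T) = 3*T/4 (c(T) = T + T*(-¼) = T - T/4 = 3*T/4)
N = -21 (N = 3*(-24 + 17) = 3*(-7) = -21)
c(8) + N*(-3) = (¾)*8 - 21*(-3) = 6 + 63 = 69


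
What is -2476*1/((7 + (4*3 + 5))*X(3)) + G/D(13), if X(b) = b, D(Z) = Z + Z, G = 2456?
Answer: 14057/234 ≈ 60.073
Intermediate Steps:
D(Z) = 2*Z
-2476*1/((7 + (4*3 + 5))*X(3)) + G/D(13) = -2476*1/(3*(7 + (4*3 + 5))) + 2456/((2*13)) = -2476*1/(3*(7 + (12 + 5))) + 2456/26 = -2476*1/(3*(7 + 17)) + 2456*(1/26) = -2476/(3*24) + 1228/13 = -2476/72 + 1228/13 = -2476*1/72 + 1228/13 = -619/18 + 1228/13 = 14057/234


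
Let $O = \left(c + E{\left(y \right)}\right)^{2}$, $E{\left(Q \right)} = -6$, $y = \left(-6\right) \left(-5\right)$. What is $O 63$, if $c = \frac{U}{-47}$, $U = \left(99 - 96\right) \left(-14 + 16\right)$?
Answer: $\frac{5225472}{2209} \approx 2365.5$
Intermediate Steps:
$y = 30$
$U = 6$ ($U = 3 \cdot 2 = 6$)
$c = - \frac{6}{47}$ ($c = \frac{6}{-47} = 6 \left(- \frac{1}{47}\right) = - \frac{6}{47} \approx -0.12766$)
$O = \frac{82944}{2209}$ ($O = \left(- \frac{6}{47} - 6\right)^{2} = \left(- \frac{288}{47}\right)^{2} = \frac{82944}{2209} \approx 37.548$)
$O 63 = \frac{82944}{2209} \cdot 63 = \frac{5225472}{2209}$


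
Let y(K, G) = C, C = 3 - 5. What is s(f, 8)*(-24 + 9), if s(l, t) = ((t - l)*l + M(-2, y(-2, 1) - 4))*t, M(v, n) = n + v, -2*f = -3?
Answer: -210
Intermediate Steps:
f = 3/2 (f = -½*(-3) = 3/2 ≈ 1.5000)
C = -2
y(K, G) = -2
s(l, t) = t*(-8 + l*(t - l)) (s(l, t) = ((t - l)*l + ((-2 - 4) - 2))*t = (l*(t - l) + (-6 - 2))*t = (l*(t - l) - 8)*t = (-8 + l*(t - l))*t = t*(-8 + l*(t - l)))
s(f, 8)*(-24 + 9) = (8*(-8 - (3/2)² + (3/2)*8))*(-24 + 9) = (8*(-8 - 1*9/4 + 12))*(-15) = (8*(-8 - 9/4 + 12))*(-15) = (8*(7/4))*(-15) = 14*(-15) = -210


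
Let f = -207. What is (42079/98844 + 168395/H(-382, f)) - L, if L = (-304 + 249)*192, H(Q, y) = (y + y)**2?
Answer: 3727619590273/352947213 ≈ 10561.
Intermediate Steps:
H(Q, y) = 4*y**2 (H(Q, y) = (2*y)**2 = 4*y**2)
L = -10560 (L = -55*192 = -10560)
(42079/98844 + 168395/H(-382, f)) - L = (42079/98844 + 168395/((4*(-207)**2))) - 1*(-10560) = (42079*(1/98844) + 168395/((4*42849))) + 10560 = (42079/98844 + 168395/171396) + 10560 = 497020993/352947213 + 10560 = 3727619590273/352947213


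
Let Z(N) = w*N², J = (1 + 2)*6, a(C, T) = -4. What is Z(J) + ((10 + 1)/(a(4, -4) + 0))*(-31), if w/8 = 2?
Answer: 21077/4 ≈ 5269.3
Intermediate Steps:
w = 16 (w = 8*2 = 16)
J = 18 (J = 3*6 = 18)
Z(N) = 16*N²
Z(J) + ((10 + 1)/(a(4, -4) + 0))*(-31) = 16*18² + ((10 + 1)/(-4 + 0))*(-31) = 16*324 + (11/(-4))*(-31) = 5184 + (11*(-¼))*(-31) = 5184 - 11/4*(-31) = 5184 + 341/4 = 21077/4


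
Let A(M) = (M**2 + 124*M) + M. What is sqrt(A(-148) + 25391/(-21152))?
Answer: 31*sqrt(99013834)/5288 ≈ 58.333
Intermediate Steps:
A(M) = M**2 + 125*M
sqrt(A(-148) + 25391/(-21152)) = sqrt(-148*(125 - 148) + 25391/(-21152)) = sqrt(-148*(-23) + 25391*(-1/21152)) = sqrt(3404 - 25391/21152) = sqrt(71976017/21152) = 31*sqrt(99013834)/5288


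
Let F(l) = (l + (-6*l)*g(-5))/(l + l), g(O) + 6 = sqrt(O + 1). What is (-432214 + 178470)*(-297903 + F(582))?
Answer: 75586404568 + 1522464*I ≈ 7.5586e+10 + 1.5225e+6*I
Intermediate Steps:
g(O) = -6 + sqrt(1 + O) (g(O) = -6 + sqrt(O + 1) = -6 + sqrt(1 + O))
F(l) = (l - 6*l*(-6 + 2*I))/(2*l) (F(l) = (l + (-6*l)*(-6 + sqrt(1 - 5)))/(l + l) = (l + (-6*l)*(-6 + sqrt(-4)))/((2*l)) = (l + (-6*l)*(-6 + 2*I))*(1/(2*l)) = (l - 6*l*(-6 + 2*I))*(1/(2*l)) = (l - 6*l*(-6 + 2*I))/(2*l))
(-432214 + 178470)*(-297903 + F(582)) = (-432214 + 178470)*(-297903 + (37/2 - 6*I)) = -253744*(-595769/2 - 6*I) = 75586404568 + 1522464*I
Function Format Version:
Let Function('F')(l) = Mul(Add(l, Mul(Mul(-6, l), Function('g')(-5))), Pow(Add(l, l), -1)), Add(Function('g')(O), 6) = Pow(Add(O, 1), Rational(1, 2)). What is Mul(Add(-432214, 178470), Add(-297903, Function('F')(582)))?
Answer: Add(75586404568, Mul(1522464, I)) ≈ Add(7.5586e+10, Mul(1.5225e+6, I))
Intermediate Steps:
Function('g')(O) = Add(-6, Pow(Add(1, O), Rational(1, 2))) (Function('g')(O) = Add(-6, Pow(Add(O, 1), Rational(1, 2))) = Add(-6, Pow(Add(1, O), Rational(1, 2))))
Function('F')(l) = Mul(Rational(1, 2), Pow(l, -1), Add(l, Mul(-6, l, Add(-6, Mul(2, I))))) (Function('F')(l) = Mul(Add(l, Mul(Mul(-6, l), Add(-6, Pow(Add(1, -5), Rational(1, 2))))), Pow(Add(l, l), -1)) = Mul(Add(l, Mul(Mul(-6, l), Add(-6, Pow(-4, Rational(1, 2))))), Pow(Mul(2, l), -1)) = Mul(Add(l, Mul(Mul(-6, l), Add(-6, Mul(2, I)))), Mul(Rational(1, 2), Pow(l, -1))) = Mul(Add(l, Mul(-6, l, Add(-6, Mul(2, I)))), Mul(Rational(1, 2), Pow(l, -1))) = Mul(Rational(1, 2), Pow(l, -1), Add(l, Mul(-6, l, Add(-6, Mul(2, I))))))
Mul(Add(-432214, 178470), Add(-297903, Function('F')(582))) = Mul(Add(-432214, 178470), Add(-297903, Add(Rational(37, 2), Mul(-6, I)))) = Mul(-253744, Add(Rational(-595769, 2), Mul(-6, I))) = Add(75586404568, Mul(1522464, I))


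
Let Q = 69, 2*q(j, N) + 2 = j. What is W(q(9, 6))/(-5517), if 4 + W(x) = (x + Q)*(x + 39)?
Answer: -4103/7356 ≈ -0.55778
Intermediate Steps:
q(j, N) = -1 + j/2
W(x) = -4 + (39 + x)*(69 + x) (W(x) = -4 + (x + 69)*(x + 39) = -4 + (69 + x)*(39 + x) = -4 + (39 + x)*(69 + x))
W(q(9, 6))/(-5517) = (2687 + (-1 + (1/2)*9)**2 + 108*(-1 + (1/2)*9))/(-5517) = (2687 + (-1 + 9/2)**2 + 108*(-1 + 9/2))*(-1/5517) = (2687 + (7/2)**2 + 108*(7/2))*(-1/5517) = (2687 + 49/4 + 378)*(-1/5517) = (12309/4)*(-1/5517) = -4103/7356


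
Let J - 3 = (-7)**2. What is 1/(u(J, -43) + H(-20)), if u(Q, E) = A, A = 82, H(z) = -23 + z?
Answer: 1/39 ≈ 0.025641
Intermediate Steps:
J = 52 (J = 3 + (-7)**2 = 3 + 49 = 52)
u(Q, E) = 82
1/(u(J, -43) + H(-20)) = 1/(82 + (-23 - 20)) = 1/(82 - 43) = 1/39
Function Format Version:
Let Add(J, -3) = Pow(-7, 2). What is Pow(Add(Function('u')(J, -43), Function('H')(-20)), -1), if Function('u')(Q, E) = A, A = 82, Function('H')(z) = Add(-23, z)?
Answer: Rational(1, 39) ≈ 0.025641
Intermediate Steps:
J = 52 (J = Add(3, Pow(-7, 2)) = Add(3, 49) = 52)
Function('u')(Q, E) = 82
Pow(Add(Function('u')(J, -43), Function('H')(-20)), -1) = Pow(Add(82, Add(-23, -20)), -1) = Pow(Add(82, -43), -1) = Pow(39, -1) = Rational(1, 39)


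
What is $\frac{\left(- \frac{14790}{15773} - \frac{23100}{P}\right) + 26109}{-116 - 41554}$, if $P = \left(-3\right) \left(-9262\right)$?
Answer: $- \frac{173363318057}{276706843110} \approx -0.62652$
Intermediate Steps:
$P = 27786$
$\frac{\left(- \frac{14790}{15773} - \frac{23100}{P}\right) + 26109}{-116 - 41554} = \frac{\left(- \frac{14790}{15773} - \frac{23100}{27786}\right) + 26109}{-116 - 41554} = \frac{\left(\left(-14790\right) \frac{1}{15773} - \frac{350}{421}\right) + 26109}{-41670} = \left(\left(- \frac{14790}{15773} - \frac{350}{421}\right) + 26109\right) \left(- \frac{1}{41670}\right) = \left(- \frac{11747140}{6640433} + 26109\right) \left(- \frac{1}{41670}\right) = \frac{173363318057}{6640433} \left(- \frac{1}{41670}\right) = - \frac{173363318057}{276706843110}$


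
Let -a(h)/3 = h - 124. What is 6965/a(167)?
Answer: -6965/129 ≈ -53.992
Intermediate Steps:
a(h) = 372 - 3*h (a(h) = -3*(h - 124) = -3*(-124 + h) = 372 - 3*h)
6965/a(167) = 6965/(372 - 3*167) = 6965/(372 - 501) = 6965/(-129) = 6965*(-1/129) = -6965/129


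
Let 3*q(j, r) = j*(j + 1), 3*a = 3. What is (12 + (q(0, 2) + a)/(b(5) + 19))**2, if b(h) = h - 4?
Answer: 58081/400 ≈ 145.20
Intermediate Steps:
a = 1 (a = (1/3)*3 = 1)
b(h) = -4 + h
q(j, r) = j*(1 + j)/3 (q(j, r) = (j*(j + 1))/3 = (j*(1 + j))/3 = j*(1 + j)/3)
(12 + (q(0, 2) + a)/(b(5) + 19))**2 = (12 + ((1/3)*0*(1 + 0) + 1)/((-4 + 5) + 19))**2 = (12 + ((1/3)*0*1 + 1)/(1 + 19))**2 = (12 + (0 + 1)/20)**2 = (12 + 1*(1/20))**2 = (12 + 1/20)**2 = (241/20)**2 = 58081/400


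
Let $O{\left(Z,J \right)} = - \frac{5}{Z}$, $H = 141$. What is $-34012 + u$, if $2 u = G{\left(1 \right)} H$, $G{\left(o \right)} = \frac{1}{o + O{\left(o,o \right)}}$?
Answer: $- \frac{272237}{8} \approx -34030.0$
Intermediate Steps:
$G{\left(o \right)} = \frac{1}{o - \frac{5}{o}}$
$u = - \frac{141}{8}$ ($u = \frac{1 \frac{1}{-5 + 1^{2}} \cdot 141}{2} = \frac{1 \frac{1}{-5 + 1} \cdot 141}{2} = \frac{1 \frac{1}{-4} \cdot 141}{2} = \frac{1 \left(- \frac{1}{4}\right) 141}{2} = \frac{\left(- \frac{1}{4}\right) 141}{2} = \frac{1}{2} \left(- \frac{141}{4}\right) = - \frac{141}{8} \approx -17.625$)
$-34012 + u = -34012 - \frac{141}{8} = - \frac{272237}{8}$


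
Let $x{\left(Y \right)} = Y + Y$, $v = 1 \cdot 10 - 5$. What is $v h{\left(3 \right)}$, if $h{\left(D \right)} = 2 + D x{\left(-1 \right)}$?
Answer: $-20$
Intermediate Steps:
$v = 5$ ($v = 10 - 5 = 5$)
$x{\left(Y \right)} = 2 Y$
$h{\left(D \right)} = 2 - 2 D$ ($h{\left(D \right)} = 2 + D 2 \left(-1\right) = 2 + D \left(-2\right) = 2 - 2 D$)
$v h{\left(3 \right)} = 5 \left(2 - 6\right) = 5 \left(-4\right) = -20$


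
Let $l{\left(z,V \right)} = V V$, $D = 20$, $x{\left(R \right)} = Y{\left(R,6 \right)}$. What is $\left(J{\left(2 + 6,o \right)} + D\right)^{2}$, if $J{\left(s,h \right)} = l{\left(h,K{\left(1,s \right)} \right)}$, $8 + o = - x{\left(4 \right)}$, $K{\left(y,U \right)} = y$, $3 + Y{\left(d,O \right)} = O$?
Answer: $441$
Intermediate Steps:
$Y{\left(d,O \right)} = -3 + O$
$x{\left(R \right)} = 3$ ($x{\left(R \right)} = -3 + 6 = 3$)
$o = -11$ ($o = -8 - 3 = -11$)
$l{\left(z,V \right)} = V^{2}$
$J{\left(s,h \right)} = 1$ ($J{\left(s,h \right)} = 1^{2} = 1$)
$\left(J{\left(2 + 6,o \right)} + D\right)^{2} = \left(1 + 20\right)^{2} = 21^{2} = 441$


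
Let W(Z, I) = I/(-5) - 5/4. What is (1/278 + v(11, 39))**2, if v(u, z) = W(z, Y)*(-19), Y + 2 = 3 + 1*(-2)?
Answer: 3077031841/7728400 ≈ 398.15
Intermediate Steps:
Y = -1 (Y = -2 + (3 + 1*(-2)) = -2 + (3 - 2) = -2 + 1 = -1)
W(Z, I) = -5/4 - I/5 (W(Z, I) = I*(-1/5) - 5*1/4 = -I/5 - 5/4 = -5/4 - I/5)
v(u, z) = 399/20 (v(u, z) = (-5/4 - 1/5*(-1))*(-19) = (-5/4 + 1/5)*(-19) = -21/20*(-19) = 399/20)
(1/278 + v(11, 39))**2 = (1/278 + 399/20)**2 = (55471/2780)**2 = 3077031841/7728400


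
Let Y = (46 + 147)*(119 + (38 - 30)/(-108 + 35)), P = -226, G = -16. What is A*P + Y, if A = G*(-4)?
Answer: 619175/73 ≈ 8481.8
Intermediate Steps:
A = 64 (A = -16*(-4) = 64)
Y = 1675047/73 (Y = 193*(119 + 8/(-73)) = 193*(119 + 8*(-1/73)) = 193*(119 - 8/73) = 193*(8679/73) = 1675047/73 ≈ 22946.)
A*P + Y = 64*(-226) + 1675047/73 = -14464 + 1675047/73 = 619175/73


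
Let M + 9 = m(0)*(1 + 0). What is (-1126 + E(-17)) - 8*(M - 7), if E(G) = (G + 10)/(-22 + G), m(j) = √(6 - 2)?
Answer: -39539/39 ≈ -1013.8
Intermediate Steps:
m(j) = 2 (m(j) = √4 = 2)
E(G) = (10 + G)/(-22 + G)
M = -7 (M = -9 + 2*(1 + 0) = -9 + 2*1 = -9 + 2 = -7)
(-1126 + E(-17)) - 8*(M - 7) = (-1126 + (10 - 17)/(-22 - 17)) - 8*(-7 - 7) = (-1126 - 7/(-39)) - 8*(-14) = (-1126 - 1/39*(-7)) + 112 = (-1126 + 7/39) + 112 = -43907/39 + 112 = -39539/39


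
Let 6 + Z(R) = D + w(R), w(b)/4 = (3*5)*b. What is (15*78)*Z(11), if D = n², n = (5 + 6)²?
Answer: 17895150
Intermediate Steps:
n = 121 (n = 11² = 121)
w(b) = 60*b (w(b) = 4*((3*5)*b) = 4*(15*b) = 60*b)
D = 14641 (D = 121² = 14641)
Z(R) = 14635 + 60*R (Z(R) = -6 + (14641 + 60*R) = 14635 + 60*R)
(15*78)*Z(11) = (15*78)*(14635 + 60*11) = 1170*(14635 + 660) = 1170*15295 = 17895150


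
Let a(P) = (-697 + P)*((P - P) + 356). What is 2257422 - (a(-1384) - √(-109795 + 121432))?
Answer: 2998258 + 3*√1293 ≈ 2.9984e+6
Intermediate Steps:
a(P) = -248132 + 356*P (a(P) = (-697 + P)*(0 + 356) = (-697 + P)*356 = -248132 + 356*P)
2257422 - (a(-1384) - √(-109795 + 121432)) = 2257422 - ((-248132 + 356*(-1384)) - √(-109795 + 121432)) = 2257422 - ((-248132 - 492704) - √11637) = 2257422 - (-740836 - 3*√1293) = 2257422 + (740836 + 3*√1293) = 2998258 + 3*√1293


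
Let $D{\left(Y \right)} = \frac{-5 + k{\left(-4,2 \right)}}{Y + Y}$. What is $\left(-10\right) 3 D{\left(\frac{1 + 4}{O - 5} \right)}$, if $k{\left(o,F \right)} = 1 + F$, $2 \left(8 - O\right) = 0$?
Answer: $18$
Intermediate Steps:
$O = 8$ ($O = 8 - 0 = 8 + 0 = 8$)
$D{\left(Y \right)} = - \frac{1}{Y}$ ($D{\left(Y \right)} = \frac{-5 + \left(1 + 2\right)}{Y + Y} = \frac{-5 + 3}{2 Y} = - 2 \frac{1}{2 Y} = - \frac{1}{Y}$)
$\left(-10\right) 3 D{\left(\frac{1 + 4}{O - 5} \right)} = \left(-10\right) 3 \left(- \frac{1}{\frac{1}{8 - 5} \left(1 + 4\right)}\right) = - 30 \left(- \frac{1}{\frac{1}{3} \cdot 5}\right) = - 30 \left(- \frac{1}{\frac{5}{3}}\right) = - 30 \left(\left(-1\right) \frac{3}{5}\right) = \left(-30\right) \left(- \frac{3}{5}\right) = 18$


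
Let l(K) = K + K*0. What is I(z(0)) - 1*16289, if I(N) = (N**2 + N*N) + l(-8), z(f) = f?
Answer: -16297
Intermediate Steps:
l(K) = K (l(K) = K + 0 = K)
I(N) = -8 + 2*N**2 (I(N) = (N**2 + N*N) - 8 = (N**2 + N**2) - 8 = 2*N**2 - 8 = -8 + 2*N**2)
I(z(0)) - 1*16289 = (-8 + 2*0**2) - 1*16289 = (-8 + 2*0) - 16289 = (-8 + 0) - 16289 = -8 - 16289 = -16297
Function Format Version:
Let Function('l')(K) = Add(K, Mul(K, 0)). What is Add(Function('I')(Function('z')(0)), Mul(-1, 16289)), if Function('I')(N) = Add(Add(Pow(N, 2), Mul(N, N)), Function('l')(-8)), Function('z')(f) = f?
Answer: -16297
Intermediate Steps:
Function('l')(K) = K (Function('l')(K) = Add(K, 0) = K)
Function('I')(N) = Add(-8, Mul(2, Pow(N, 2))) (Function('I')(N) = Add(Add(Pow(N, 2), Mul(N, N)), -8) = Add(Add(Pow(N, 2), Pow(N, 2)), -8) = Add(Mul(2, Pow(N, 2)), -8) = Add(-8, Mul(2, Pow(N, 2))))
Add(Function('I')(Function('z')(0)), Mul(-1, 16289)) = Add(Add(-8, Mul(2, Pow(0, 2))), Mul(-1, 16289)) = Add(Add(-8, Mul(2, 0)), -16289) = Add(Add(-8, 0), -16289) = Add(-8, -16289) = -16297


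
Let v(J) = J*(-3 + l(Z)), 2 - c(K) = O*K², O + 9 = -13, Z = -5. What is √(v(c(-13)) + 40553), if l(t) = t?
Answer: √10793 ≈ 103.89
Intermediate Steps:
O = -22 (O = -9 - 13 = -22)
c(K) = 2 + 22*K² (c(K) = 2 - (-22)*K² = 2 + 22*K²)
v(J) = -8*J (v(J) = J*(-3 - 5) = J*(-8) = -8*J)
√(v(c(-13)) + 40553) = √(-8*(2 + 22*(-13)²) + 40553) = √(-8*(2 + 22*169) + 40553) = √(-8*(2 + 3718) + 40553) = √(-8*3720 + 40553) = √(-29760 + 40553) = √10793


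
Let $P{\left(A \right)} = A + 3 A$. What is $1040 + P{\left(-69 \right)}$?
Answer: $764$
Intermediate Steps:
$P{\left(A \right)} = 4 A$
$1040 + P{\left(-69 \right)} = 1040 + 4 \left(-69\right) = 1040 - 276 = 764$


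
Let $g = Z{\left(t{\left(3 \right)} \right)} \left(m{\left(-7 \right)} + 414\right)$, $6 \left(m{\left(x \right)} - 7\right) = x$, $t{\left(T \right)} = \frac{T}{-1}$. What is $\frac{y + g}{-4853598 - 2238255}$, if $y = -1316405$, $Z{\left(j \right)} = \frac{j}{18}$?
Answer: $\frac{47393099}{255306708} \approx 0.18563$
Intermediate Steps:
$t{\left(T \right)} = - T$ ($t{\left(T \right)} = T \left(-1\right) = - T$)
$m{\left(x \right)} = 7 + \frac{x}{6}$
$Z{\left(j \right)} = \frac{j}{18}$ ($Z{\left(j \right)} = j \frac{1}{18} = \frac{j}{18}$)
$g = - \frac{2519}{36}$ ($g = \frac{\left(-1\right) 3}{18} \left(\left(7 + \frac{1}{6} \left(-7\right)\right) + 414\right) = \frac{1}{18} \left(-3\right) \left(\left(7 - \frac{7}{6}\right) + 414\right) = - \frac{\frac{35}{6} + 414}{6} = \left(- \frac{1}{6}\right) \frac{2519}{6} = - \frac{2519}{36} \approx -69.972$)
$\frac{y + g}{-4853598 - 2238255} = \frac{-1316405 - \frac{2519}{36}}{-4853598 - 2238255} = - \frac{47393099}{36 \left(-7091853\right)} = \left(- \frac{47393099}{36}\right) \left(- \frac{1}{7091853}\right) = \frac{47393099}{255306708}$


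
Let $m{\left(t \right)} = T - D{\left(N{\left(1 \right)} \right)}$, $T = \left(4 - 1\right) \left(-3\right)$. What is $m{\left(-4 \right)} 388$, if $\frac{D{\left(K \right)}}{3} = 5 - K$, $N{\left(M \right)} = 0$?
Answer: $-9312$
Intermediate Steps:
$D{\left(K \right)} = 15 - 3 K$ ($D{\left(K \right)} = 3 \left(5 - K\right) = 15 - 3 K$)
$T = -9$ ($T = 3 \left(-3\right) = -9$)
$m{\left(t \right)} = -24$ ($m{\left(t \right)} = -9 - \left(15 - 0\right) = -9 - \left(15 + 0\right) = -9 - 15 = -24$)
$m{\left(-4 \right)} 388 = \left(-24\right) 388 = -9312$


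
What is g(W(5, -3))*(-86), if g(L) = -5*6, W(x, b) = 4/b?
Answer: 2580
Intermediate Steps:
g(L) = -30
g(W(5, -3))*(-86) = -30*(-86) = 2580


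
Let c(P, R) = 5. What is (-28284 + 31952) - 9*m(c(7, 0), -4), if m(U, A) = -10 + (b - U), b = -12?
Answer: 3911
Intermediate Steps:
m(U, A) = -22 - U (m(U, A) = -10 + (-12 - U) = -22 - U)
(-28284 + 31952) - 9*m(c(7, 0), -4) = (-28284 + 31952) - 9*(-22 - 1*5) = 3668 - 9*(-22 - 5) = 3668 - 9*(-27) = 3668 + 243 = 3911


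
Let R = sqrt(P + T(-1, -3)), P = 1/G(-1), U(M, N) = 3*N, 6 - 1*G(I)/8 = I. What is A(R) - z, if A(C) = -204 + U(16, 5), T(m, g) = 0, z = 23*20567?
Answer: -473230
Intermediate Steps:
z = 473041
G(I) = 48 - 8*I
P = 1/56 (P = 1/(48 - 8*(-1)) = 1/(48 + 8) = 1/56 ≈ 0.017857)
R = sqrt(14)/28 (R = sqrt(1/56 + 0) = sqrt(1/56) = sqrt(14)/28 ≈ 0.13363)
A(C) = -189 (A(C) = -204 + 3*5 = -204 + 15 = -189)
A(R) - z = -189 - 1*473041 = -189 - 473041 = -473230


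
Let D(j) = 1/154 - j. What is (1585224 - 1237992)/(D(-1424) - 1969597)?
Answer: -53473728/303098641 ≈ -0.17642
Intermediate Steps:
D(j) = 1/154 - j
(1585224 - 1237992)/(D(-1424) - 1969597) = (1585224 - 1237992)/((1/154 - 1*(-1424)) - 1969597) = 347232/((1/154 + 1424) - 1969597) = 347232/(219297/154 - 1969597) = 347232/(-303098641/154) = 347232*(-154/303098641) = -53473728/303098641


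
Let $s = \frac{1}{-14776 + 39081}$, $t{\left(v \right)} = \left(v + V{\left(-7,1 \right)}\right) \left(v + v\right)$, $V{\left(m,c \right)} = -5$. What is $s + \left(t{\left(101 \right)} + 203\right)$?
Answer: $\frac{476256476}{24305} \approx 19595.0$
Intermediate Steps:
$t{\left(v \right)} = 2 v \left(-5 + v\right)$ ($t{\left(v \right)} = \left(v - 5\right) \left(v + v\right) = \left(-5 + v\right) 2 v = 2 v \left(-5 + v\right)$)
$s = \frac{1}{24305} \approx 4.1144 \cdot 10^{-5}$
$s + \left(t{\left(101 \right)} + 203\right) = \frac{1}{24305} + \left(2 \cdot 101 \left(-5 + 101\right) + 203\right) = \frac{1}{24305} + \left(2 \cdot 101 \cdot 96 + 203\right) = \frac{1}{24305} + \left(19392 + 203\right) = \frac{1}{24305} + 19595 = \frac{476256476}{24305}$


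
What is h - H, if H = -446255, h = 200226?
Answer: 646481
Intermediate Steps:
h - H = 200226 - 1*(-446255) = 200226 + 446255 = 646481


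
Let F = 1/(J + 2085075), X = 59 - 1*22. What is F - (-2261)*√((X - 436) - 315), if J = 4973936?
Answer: 1/7059011 + 2261*I*√714 ≈ 1.4166e-7 + 60416.0*I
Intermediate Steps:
X = 37 (X = 59 - 22 = 37)
F = 1/7059011 (F = 1/(4973936 + 2085075) = 1/7059011 ≈ 1.4166e-7)
F - (-2261)*√((X - 436) - 315) = 1/7059011 - (-2261)*√((37 - 436) - 315) = 1/7059011 - (-2261)*√(-399 - 315) = 1/7059011 - (-2261)*√(-714) = 1/7059011 - (-2261)*I*√714 = 1/7059011 + 2261*I*√714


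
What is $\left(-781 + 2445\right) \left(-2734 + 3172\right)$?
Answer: $728832$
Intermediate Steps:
$\left(-781 + 2445\right) \left(-2734 + 3172\right) = 1664 \cdot 438 = 728832$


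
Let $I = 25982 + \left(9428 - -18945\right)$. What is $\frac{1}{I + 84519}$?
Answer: $\frac{1}{138874} \approx 7.2008 \cdot 10^{-6}$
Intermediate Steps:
$I = 54355$ ($I = 25982 + \left(9428 + 18945\right) = 25982 + 28373 = 54355$)
$\frac{1}{I + 84519} = \frac{1}{54355 + 84519} = \frac{1}{138874}$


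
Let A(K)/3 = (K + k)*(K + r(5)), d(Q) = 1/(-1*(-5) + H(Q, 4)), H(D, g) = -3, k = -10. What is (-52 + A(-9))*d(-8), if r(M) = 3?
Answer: 145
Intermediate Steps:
d(Q) = ½ (d(Q) = 1/(-1*(-5) - 3) = 1/(5 - 3) = 1/2 = ½)
A(K) = 3*(-10 + K)*(3 + K) (A(K) = 3*((K - 10)*(K + 3)) = 3*((-10 + K)*(3 + K)) = 3*(-10 + K)*(3 + K))
(-52 + A(-9))*d(-8) = (-52 + (-90 - 21*(-9) + 3*(-9)²))*(½) = (-52 + (-90 + 189 + 3*81))*(½) = (-52 + (-90 + 189 + 243))*(½) = (-52 + 342)*(½) = 290*(½) = 145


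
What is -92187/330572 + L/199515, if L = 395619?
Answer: 37462624921/21984690860 ≈ 1.7040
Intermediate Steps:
-92187/330572 + L/199515 = -92187/330572 + 395619/199515 = -92187*1/330572 + 395619*(1/199515) = -92187/330572 + 131873/66505 = 37462624921/21984690860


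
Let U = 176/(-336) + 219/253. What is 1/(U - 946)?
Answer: -5313/5024282 ≈ -0.0010575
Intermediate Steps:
U = 1816/5313 (U = 176*(-1/336) + 219*(1/253) = -11/21 + 219/253 = 1816/5313 ≈ 0.34180)
1/(U - 946) = 1/(1816/5313 - 946) = 1/(-5024282/5313) = -5313/5024282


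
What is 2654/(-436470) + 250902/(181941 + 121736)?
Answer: 54352618591/66272950095 ≈ 0.82013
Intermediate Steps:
2654/(-436470) + 250902/(181941 + 121736) = 2654*(-1/436470) + 250902/303677 = -1327/218235 + 250902*(1/303677) = -1327/218235 + 250902/303677 = 54352618591/66272950095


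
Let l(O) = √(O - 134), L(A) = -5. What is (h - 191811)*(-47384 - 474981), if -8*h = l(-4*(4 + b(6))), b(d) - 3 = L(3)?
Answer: 100195353015 + 522365*I*√142/8 ≈ 1.002e+11 + 7.7809e+5*I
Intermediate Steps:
b(d) = -2 (b(d) = 3 - 5 = -2)
l(O) = √(-134 + O)
h = -I*√142/8 (h = -√(-134 - 4*(4 - 2))/8 = -√(-134 - 4*2)/8 = -√(-134 - 8)/8 = -I*√142/8 ≈ -1.4895*I)
(h - 191811)*(-47384 - 474981) = (-I*√142/8 - 191811)*(-47384 - 474981) = (-191811 - I*√142/8)*(-522365) = 100195353015 + 522365*I*√142/8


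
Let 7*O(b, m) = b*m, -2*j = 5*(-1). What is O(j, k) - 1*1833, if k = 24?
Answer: -12771/7 ≈ -1824.4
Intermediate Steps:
j = 5/2 (j = -5*(-1)/2 = -1/2*(-5) = 5/2 ≈ 2.5000)
O(b, m) = b*m/7 (O(b, m) = (b*m)/7 = b*m/7)
O(j, k) - 1*1833 = (1/7)*(5/2)*24 - 1*1833 = 60/7 - 1833 = -12771/7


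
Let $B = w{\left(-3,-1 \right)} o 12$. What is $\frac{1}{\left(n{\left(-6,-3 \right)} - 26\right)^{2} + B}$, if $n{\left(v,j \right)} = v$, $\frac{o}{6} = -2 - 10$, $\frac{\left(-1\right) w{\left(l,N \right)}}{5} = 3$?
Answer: $\frac{1}{13984} \approx 7.151 \cdot 10^{-5}$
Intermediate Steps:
$w{\left(l,N \right)} = -15$ ($w{\left(l,N \right)} = \left(-5\right) 3 = -15$)
$o = -72$ ($o = 6 \left(-2 - 10\right) = 6 \left(-12\right) = -72$)
$B = 12960$ ($B = \left(-15\right) \left(-72\right) 12 = 1080 \cdot 12 = 12960$)
$\frac{1}{\left(n{\left(-6,-3 \right)} - 26\right)^{2} + B} = \frac{1}{\left(-6 - 26\right)^{2} + 12960} = \frac{1}{\left(-32\right)^{2} + 12960} = \frac{1}{1024 + 12960} = \frac{1}{13984}$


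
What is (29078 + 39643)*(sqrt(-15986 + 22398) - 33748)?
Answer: -2319196308 + 137442*sqrt(1603) ≈ -2.3137e+9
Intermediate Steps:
(29078 + 39643)*(sqrt(-15986 + 22398) - 33748) = 68721*(sqrt(6412) - 33748) = 68721*(2*sqrt(1603) - 33748) = 68721*(-33748 + 2*sqrt(1603)) = -2319196308 + 137442*sqrt(1603)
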